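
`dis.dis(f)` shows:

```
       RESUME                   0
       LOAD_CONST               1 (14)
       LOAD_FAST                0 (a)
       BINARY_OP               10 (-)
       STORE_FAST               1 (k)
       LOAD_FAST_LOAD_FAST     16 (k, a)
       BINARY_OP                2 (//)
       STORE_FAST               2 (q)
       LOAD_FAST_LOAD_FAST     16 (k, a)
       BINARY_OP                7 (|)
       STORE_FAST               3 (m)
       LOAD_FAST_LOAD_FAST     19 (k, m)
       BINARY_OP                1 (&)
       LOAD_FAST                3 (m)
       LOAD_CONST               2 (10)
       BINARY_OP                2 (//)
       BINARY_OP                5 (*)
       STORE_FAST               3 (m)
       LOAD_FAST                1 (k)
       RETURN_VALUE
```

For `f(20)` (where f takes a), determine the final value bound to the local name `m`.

LOAD_CONST → push 14. Stack: [14]
LOAD_FAST a → push 20. Stack: [14, 20]
BINARY_OP - → 14 - 20 = -6. Stack: [-6]
STORE_FAST k → k=-6. Stack: []
LOAD_FAST_LOAD_FAST k,a → push -6,20. Stack: [-6, 20]
BINARY_OP // → -6 // 20 = -1. Stack: [-1]
STORE_FAST q → q=-1. Stack: []
LOAD_FAST_LOAD_FAST k,a → push -6,20. Stack: [-6, 20]
BINARY_OP | → -6 | 20 = -2. Stack: [-2]
STORE_FAST m → m=-2. Stack: []
LOAD_FAST_LOAD_FAST k,m → push -6,-2. Stack: [-6, -2]
BINARY_OP & → -6 & -2 = -6. Stack: [-6]
LOAD_FAST m → push -2. Stack: [-6, -2]
LOAD_CONST → push 10. Stack: [-6, -2, 10]
BINARY_OP // → -2 // 10 = -1. Stack: [-6, -1]
BINARY_OP * → -6 * -1 = 6. Stack: [6]
STORE_FAST m → m=6. Stack: []
LOAD_FAST k → push -6. Stack: [-6]
RETURN_VALUE → return -6.

6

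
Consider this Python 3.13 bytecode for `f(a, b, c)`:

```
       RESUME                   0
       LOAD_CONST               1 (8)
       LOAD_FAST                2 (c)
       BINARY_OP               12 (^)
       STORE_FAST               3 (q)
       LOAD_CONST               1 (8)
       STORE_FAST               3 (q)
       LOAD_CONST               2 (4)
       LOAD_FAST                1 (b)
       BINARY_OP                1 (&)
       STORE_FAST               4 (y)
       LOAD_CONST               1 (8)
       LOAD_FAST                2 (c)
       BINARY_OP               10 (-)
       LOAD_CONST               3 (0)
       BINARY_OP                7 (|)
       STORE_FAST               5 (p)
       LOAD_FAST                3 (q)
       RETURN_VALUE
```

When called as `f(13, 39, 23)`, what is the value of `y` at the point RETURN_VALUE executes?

4

LOAD_CONST → push 8. Stack: [8]
LOAD_FAST c → push 23. Stack: [8, 23]
BINARY_OP ^ → 8 ^ 23 = 31. Stack: [31]
STORE_FAST q → q=31. Stack: []
LOAD_CONST → push 8. Stack: [8]
STORE_FAST q → q=8. Stack: []
LOAD_CONST → push 4. Stack: [4]
LOAD_FAST b → push 39. Stack: [4, 39]
BINARY_OP & → 4 & 39 = 4. Stack: [4]
STORE_FAST y → y=4. Stack: []
LOAD_CONST → push 8. Stack: [8]
LOAD_FAST c → push 23. Stack: [8, 23]
BINARY_OP - → 8 - 23 = -15. Stack: [-15]
LOAD_CONST → push 0. Stack: [-15, 0]
BINARY_OP | → -15 | 0 = -15. Stack: [-15]
STORE_FAST p → p=-15. Stack: []
LOAD_FAST q → push 8. Stack: [8]
RETURN_VALUE → return 8.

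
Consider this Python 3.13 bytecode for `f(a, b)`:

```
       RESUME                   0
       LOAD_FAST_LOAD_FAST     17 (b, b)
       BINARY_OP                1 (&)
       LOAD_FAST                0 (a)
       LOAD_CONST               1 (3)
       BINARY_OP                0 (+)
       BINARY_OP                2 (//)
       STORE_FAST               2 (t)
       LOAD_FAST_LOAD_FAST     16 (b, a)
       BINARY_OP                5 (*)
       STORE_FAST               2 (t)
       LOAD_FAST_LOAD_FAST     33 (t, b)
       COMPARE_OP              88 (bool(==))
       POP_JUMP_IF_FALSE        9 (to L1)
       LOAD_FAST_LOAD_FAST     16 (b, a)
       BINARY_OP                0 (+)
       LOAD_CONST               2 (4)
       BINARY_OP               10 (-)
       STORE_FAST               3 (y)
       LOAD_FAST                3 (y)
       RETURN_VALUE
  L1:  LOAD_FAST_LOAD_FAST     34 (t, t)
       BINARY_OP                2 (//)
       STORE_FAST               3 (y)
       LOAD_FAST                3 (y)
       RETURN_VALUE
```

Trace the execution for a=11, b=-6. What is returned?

1

LOAD_FAST_LOAD_FAST b,b → push -6,-6. Stack: [-6, -6]
BINARY_OP & → -6 & -6 = -6. Stack: [-6]
LOAD_FAST a → push 11. Stack: [-6, 11]
LOAD_CONST → push 3. Stack: [-6, 11, 3]
BINARY_OP + → 11 + 3 = 14. Stack: [-6, 14]
BINARY_OP // → -6 // 14 = -1. Stack: [-1]
STORE_FAST t → t=-1. Stack: []
LOAD_FAST_LOAD_FAST b,a → push -6,11. Stack: [-6, 11]
BINARY_OP * → -6 * 11 = -66. Stack: [-66]
STORE_FAST t → t=-66. Stack: []
LOAD_FAST_LOAD_FAST t,b → push -66,-6. Stack: [-66, -6]
COMPARE_OP bool(==) → -66 vs -6 = False. Stack: [False]
POP_JUMP_IF_FALSE → pop False; jump. Stack: []
LOAD_FAST_LOAD_FAST t,t → push -66,-66. Stack: [-66, -66]
BINARY_OP // → -66 // -66 = 1. Stack: [1]
STORE_FAST y → y=1. Stack: []
LOAD_FAST y → push 1. Stack: [1]
RETURN_VALUE → return 1.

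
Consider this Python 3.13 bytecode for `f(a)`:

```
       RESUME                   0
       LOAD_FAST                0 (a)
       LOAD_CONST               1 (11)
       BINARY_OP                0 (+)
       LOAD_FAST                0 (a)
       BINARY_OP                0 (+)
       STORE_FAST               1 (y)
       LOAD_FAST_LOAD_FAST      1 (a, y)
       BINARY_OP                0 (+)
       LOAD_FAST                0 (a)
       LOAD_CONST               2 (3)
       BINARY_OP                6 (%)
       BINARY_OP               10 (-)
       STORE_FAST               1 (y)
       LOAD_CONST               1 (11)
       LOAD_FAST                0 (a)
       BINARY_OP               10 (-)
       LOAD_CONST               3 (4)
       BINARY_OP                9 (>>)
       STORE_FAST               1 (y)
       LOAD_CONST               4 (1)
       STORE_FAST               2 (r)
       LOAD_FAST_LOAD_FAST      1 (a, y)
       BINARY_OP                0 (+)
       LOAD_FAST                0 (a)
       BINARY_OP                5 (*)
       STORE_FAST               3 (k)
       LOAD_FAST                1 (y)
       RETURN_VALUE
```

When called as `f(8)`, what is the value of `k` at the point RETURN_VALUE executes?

LOAD_FAST a → push 8. Stack: [8]
LOAD_CONST → push 11. Stack: [8, 11]
BINARY_OP + → 8 + 11 = 19. Stack: [19]
LOAD_FAST a → push 8. Stack: [19, 8]
BINARY_OP + → 19 + 8 = 27. Stack: [27]
STORE_FAST y → y=27. Stack: []
LOAD_FAST_LOAD_FAST a,y → push 8,27. Stack: [8, 27]
BINARY_OP + → 8 + 27 = 35. Stack: [35]
LOAD_FAST a → push 8. Stack: [35, 8]
LOAD_CONST → push 3. Stack: [35, 8, 3]
BINARY_OP % → 8 % 3 = 2. Stack: [35, 2]
BINARY_OP - → 35 - 2 = 33. Stack: [33]
STORE_FAST y → y=33. Stack: []
LOAD_CONST → push 11. Stack: [11]
LOAD_FAST a → push 8. Stack: [11, 8]
BINARY_OP - → 11 - 8 = 3. Stack: [3]
LOAD_CONST → push 4. Stack: [3, 4]
BINARY_OP >> → 3 >> 4 = 0. Stack: [0]
STORE_FAST y → y=0. Stack: []
LOAD_CONST → push 1. Stack: [1]
STORE_FAST r → r=1. Stack: []
LOAD_FAST_LOAD_FAST a,y → push 8,0. Stack: [8, 0]
BINARY_OP + → 8 + 0 = 8. Stack: [8]
LOAD_FAST a → push 8. Stack: [8, 8]
BINARY_OP * → 8 * 8 = 64. Stack: [64]
STORE_FAST k → k=64. Stack: []
LOAD_FAST y → push 0. Stack: [0]
RETURN_VALUE → return 0.

64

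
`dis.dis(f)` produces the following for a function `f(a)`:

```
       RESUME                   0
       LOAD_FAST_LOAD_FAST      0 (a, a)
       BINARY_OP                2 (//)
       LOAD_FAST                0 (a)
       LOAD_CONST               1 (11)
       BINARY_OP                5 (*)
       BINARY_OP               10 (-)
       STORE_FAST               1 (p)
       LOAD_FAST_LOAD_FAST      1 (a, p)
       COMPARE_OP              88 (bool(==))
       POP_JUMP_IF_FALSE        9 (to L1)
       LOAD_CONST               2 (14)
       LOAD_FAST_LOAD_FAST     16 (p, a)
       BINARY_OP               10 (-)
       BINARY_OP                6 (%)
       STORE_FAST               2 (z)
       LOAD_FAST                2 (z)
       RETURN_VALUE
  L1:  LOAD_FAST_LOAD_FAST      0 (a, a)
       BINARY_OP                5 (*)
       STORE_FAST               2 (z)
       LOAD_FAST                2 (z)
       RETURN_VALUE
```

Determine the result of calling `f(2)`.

4

LOAD_FAST_LOAD_FAST a,a → push 2,2. Stack: [2, 2]
BINARY_OP // → 2 // 2 = 1. Stack: [1]
LOAD_FAST a → push 2. Stack: [1, 2]
LOAD_CONST → push 11. Stack: [1, 2, 11]
BINARY_OP * → 2 * 11 = 22. Stack: [1, 22]
BINARY_OP - → 1 - 22 = -21. Stack: [-21]
STORE_FAST p → p=-21. Stack: []
LOAD_FAST_LOAD_FAST a,p → push 2,-21. Stack: [2, -21]
COMPARE_OP bool(==) → 2 vs -21 = False. Stack: [False]
POP_JUMP_IF_FALSE → pop False; jump. Stack: []
LOAD_FAST_LOAD_FAST a,a → push 2,2. Stack: [2, 2]
BINARY_OP * → 2 * 2 = 4. Stack: [4]
STORE_FAST z → z=4. Stack: []
LOAD_FAST z → push 4. Stack: [4]
RETURN_VALUE → return 4.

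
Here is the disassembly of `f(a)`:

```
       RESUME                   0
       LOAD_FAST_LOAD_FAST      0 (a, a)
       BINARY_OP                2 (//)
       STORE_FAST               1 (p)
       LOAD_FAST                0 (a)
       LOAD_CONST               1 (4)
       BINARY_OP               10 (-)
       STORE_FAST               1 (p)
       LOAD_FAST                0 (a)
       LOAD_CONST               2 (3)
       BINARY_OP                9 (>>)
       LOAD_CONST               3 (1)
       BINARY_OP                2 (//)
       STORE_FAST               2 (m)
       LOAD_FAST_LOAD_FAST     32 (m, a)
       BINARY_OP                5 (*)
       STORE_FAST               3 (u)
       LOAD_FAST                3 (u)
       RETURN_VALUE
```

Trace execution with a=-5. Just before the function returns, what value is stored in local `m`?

LOAD_FAST_LOAD_FAST a,a → push -5,-5. Stack: [-5, -5]
BINARY_OP // → -5 // -5 = 1. Stack: [1]
STORE_FAST p → p=1. Stack: []
LOAD_FAST a → push -5. Stack: [-5]
LOAD_CONST → push 4. Stack: [-5, 4]
BINARY_OP - → -5 - 4 = -9. Stack: [-9]
STORE_FAST p → p=-9. Stack: []
LOAD_FAST a → push -5. Stack: [-5]
LOAD_CONST → push 3. Stack: [-5, 3]
BINARY_OP >> → -5 >> 3 = -1. Stack: [-1]
LOAD_CONST → push 1. Stack: [-1, 1]
BINARY_OP // → -1 // 1 = -1. Stack: [-1]
STORE_FAST m → m=-1. Stack: []
LOAD_FAST_LOAD_FAST m,a → push -1,-5. Stack: [-1, -5]
BINARY_OP * → -1 * -5 = 5. Stack: [5]
STORE_FAST u → u=5. Stack: []
LOAD_FAST u → push 5. Stack: [5]
RETURN_VALUE → return 5.

-1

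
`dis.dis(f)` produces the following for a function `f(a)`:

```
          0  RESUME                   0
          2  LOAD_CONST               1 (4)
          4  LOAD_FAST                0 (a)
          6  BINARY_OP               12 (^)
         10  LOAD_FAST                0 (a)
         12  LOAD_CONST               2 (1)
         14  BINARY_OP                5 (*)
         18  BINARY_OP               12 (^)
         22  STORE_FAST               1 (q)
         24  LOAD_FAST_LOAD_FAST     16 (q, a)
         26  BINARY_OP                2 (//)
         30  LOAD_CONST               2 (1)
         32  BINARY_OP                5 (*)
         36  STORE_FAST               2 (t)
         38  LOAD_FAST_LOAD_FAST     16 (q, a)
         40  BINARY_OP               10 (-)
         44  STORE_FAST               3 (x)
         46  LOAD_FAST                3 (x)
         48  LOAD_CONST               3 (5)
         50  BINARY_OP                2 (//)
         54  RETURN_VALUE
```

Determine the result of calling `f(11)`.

-2

LOAD_CONST → push 4. Stack: [4]
LOAD_FAST a → push 11. Stack: [4, 11]
BINARY_OP ^ → 4 ^ 11 = 15. Stack: [15]
LOAD_FAST a → push 11. Stack: [15, 11]
LOAD_CONST → push 1. Stack: [15, 11, 1]
BINARY_OP * → 11 * 1 = 11. Stack: [15, 11]
BINARY_OP ^ → 15 ^ 11 = 4. Stack: [4]
STORE_FAST q → q=4. Stack: []
LOAD_FAST_LOAD_FAST q,a → push 4,11. Stack: [4, 11]
BINARY_OP // → 4 // 11 = 0. Stack: [0]
LOAD_CONST → push 1. Stack: [0, 1]
BINARY_OP * → 0 * 1 = 0. Stack: [0]
STORE_FAST t → t=0. Stack: []
LOAD_FAST_LOAD_FAST q,a → push 4,11. Stack: [4, 11]
BINARY_OP - → 4 - 11 = -7. Stack: [-7]
STORE_FAST x → x=-7. Stack: []
LOAD_FAST x → push -7. Stack: [-7]
LOAD_CONST → push 5. Stack: [-7, 5]
BINARY_OP // → -7 // 5 = -2. Stack: [-2]
RETURN_VALUE → return -2.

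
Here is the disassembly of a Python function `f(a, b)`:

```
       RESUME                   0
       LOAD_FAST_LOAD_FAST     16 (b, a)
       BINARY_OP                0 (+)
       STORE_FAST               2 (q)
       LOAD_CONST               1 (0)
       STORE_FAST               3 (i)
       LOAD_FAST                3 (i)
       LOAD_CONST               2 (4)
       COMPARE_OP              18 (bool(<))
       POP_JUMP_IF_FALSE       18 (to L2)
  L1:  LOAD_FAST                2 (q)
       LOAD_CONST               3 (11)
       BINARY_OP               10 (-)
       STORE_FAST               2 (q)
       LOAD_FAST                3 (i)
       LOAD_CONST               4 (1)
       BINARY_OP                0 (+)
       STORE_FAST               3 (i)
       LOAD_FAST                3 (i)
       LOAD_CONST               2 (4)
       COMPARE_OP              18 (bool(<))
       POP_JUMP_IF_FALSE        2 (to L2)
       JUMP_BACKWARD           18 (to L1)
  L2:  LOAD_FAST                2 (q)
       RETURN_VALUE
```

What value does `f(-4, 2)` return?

-46

LOAD_FAST_LOAD_FAST b,a → push 2,-4. Stack: [2, -4]
BINARY_OP + → 2 + -4 = -2. Stack: [-2]
STORE_FAST q → q=-2. Stack: []
LOAD_CONST → push 0. Stack: [0]
STORE_FAST i → i=0. Stack: []
LOAD_FAST i → push 0. Stack: [0]
LOAD_CONST → push 4. Stack: [0, 4]
COMPARE_OP bool(<) → 0 vs 4 = True. Stack: [True]
POP_JUMP_IF_FALSE → pop True; no jump. Stack: []
LOAD_FAST q → push -2. Stack: [-2]
LOAD_CONST → push 11. Stack: [-2, 11]
BINARY_OP - → -2 - 11 = -13. Stack: [-13]
STORE_FAST q → q=-13. Stack: []
LOAD_FAST i → push 0. Stack: [0]
LOAD_CONST → push 1. Stack: [0, 1]
BINARY_OP + → 0 + 1 = 1. Stack: [1]
STORE_FAST i → i=1. Stack: []
LOAD_FAST i → push 1. Stack: [1]
LOAD_CONST → push 4. Stack: [1, 4]
COMPARE_OP bool(<) → 1 vs 4 = True. Stack: [True]
POP_JUMP_IF_FALSE → pop True; no jump. Stack: []
LOAD_FAST q → push -13. Stack: [-13]
LOAD_CONST → push 11. Stack: [-13, 11]
BINARY_OP - → -13 - 11 = -24. Stack: [-24]
STORE_FAST q → q=-24. Stack: []
LOAD_FAST i → push 1. Stack: [1]
LOAD_CONST → push 1. Stack: [1, 1]
BINARY_OP + → 1 + 1 = 2. Stack: [2]
STORE_FAST i → i=2. Stack: []
LOAD_FAST i → push 2. Stack: [2]
LOAD_CONST → push 4. Stack: [2, 4]
COMPARE_OP bool(<) → 2 vs 4 = True. Stack: [True]
POP_JUMP_IF_FALSE → pop True; no jump. Stack: []
LOAD_FAST q → push -24. Stack: [-24]
LOAD_CONST → push 11. Stack: [-24, 11]
BINARY_OP - → -24 - 11 = -35. Stack: [-35]
STORE_FAST q → q=-35. Stack: []
LOAD_FAST i → push 2. Stack: [2]
LOAD_CONST → push 1. Stack: [2, 1]
BINARY_OP + → 2 + 1 = 3. Stack: [3]
STORE_FAST i → i=3. Stack: []
LOAD_FAST i → push 3. Stack: [3]
LOAD_CONST → push 4. Stack: [3, 4]
COMPARE_OP bool(<) → 3 vs 4 = True. Stack: [True]
POP_JUMP_IF_FALSE → pop True; no jump. Stack: []
LOAD_FAST q → push -35. Stack: [-35]
LOAD_CONST → push 11. Stack: [-35, 11]
BINARY_OP - → -35 - 11 = -46. Stack: [-46]
STORE_FAST q → q=-46. Stack: []
LOAD_FAST i → push 3. Stack: [3]
LOAD_CONST → push 1. Stack: [3, 1]
BINARY_OP + → 3 + 1 = 4. Stack: [4]
STORE_FAST i → i=4. Stack: []
LOAD_FAST i → push 4. Stack: [4]
LOAD_CONST → push 4. Stack: [4, 4]
COMPARE_OP bool(<) → 4 vs 4 = False. Stack: [False]
POP_JUMP_IF_FALSE → pop False; jump. Stack: []
LOAD_FAST q → push -46. Stack: [-46]
RETURN_VALUE → return -46.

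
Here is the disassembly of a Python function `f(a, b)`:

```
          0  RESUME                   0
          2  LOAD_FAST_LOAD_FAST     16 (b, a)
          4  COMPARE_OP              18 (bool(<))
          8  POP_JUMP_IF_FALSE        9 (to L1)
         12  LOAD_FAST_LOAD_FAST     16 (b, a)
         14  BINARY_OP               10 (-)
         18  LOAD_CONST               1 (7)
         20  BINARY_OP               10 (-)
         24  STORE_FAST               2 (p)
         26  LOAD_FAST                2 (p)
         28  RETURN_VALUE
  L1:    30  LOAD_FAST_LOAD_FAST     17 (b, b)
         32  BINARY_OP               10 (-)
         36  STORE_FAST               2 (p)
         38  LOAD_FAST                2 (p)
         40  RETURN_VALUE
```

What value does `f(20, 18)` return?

-9

LOAD_FAST_LOAD_FAST b,a → push 18,20. Stack: [18, 20]
COMPARE_OP bool(<) → 18 vs 20 = True. Stack: [True]
POP_JUMP_IF_FALSE → pop True; no jump. Stack: []
LOAD_FAST_LOAD_FAST b,a → push 18,20. Stack: [18, 20]
BINARY_OP - → 18 - 20 = -2. Stack: [-2]
LOAD_CONST → push 7. Stack: [-2, 7]
BINARY_OP - → -2 - 7 = -9. Stack: [-9]
STORE_FAST p → p=-9. Stack: []
LOAD_FAST p → push -9. Stack: [-9]
RETURN_VALUE → return -9.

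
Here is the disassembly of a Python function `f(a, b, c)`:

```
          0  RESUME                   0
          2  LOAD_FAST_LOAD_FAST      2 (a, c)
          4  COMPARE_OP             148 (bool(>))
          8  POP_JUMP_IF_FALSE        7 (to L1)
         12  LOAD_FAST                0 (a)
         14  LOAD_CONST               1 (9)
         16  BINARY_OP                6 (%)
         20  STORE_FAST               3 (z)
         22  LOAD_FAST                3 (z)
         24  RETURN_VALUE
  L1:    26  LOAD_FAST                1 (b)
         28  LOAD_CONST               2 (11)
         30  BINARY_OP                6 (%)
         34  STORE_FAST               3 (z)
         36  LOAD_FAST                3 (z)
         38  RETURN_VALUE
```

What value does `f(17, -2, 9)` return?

LOAD_FAST_LOAD_FAST a,c → push 17,9. Stack: [17, 9]
COMPARE_OP bool(>) → 17 vs 9 = True. Stack: [True]
POP_JUMP_IF_FALSE → pop True; no jump. Stack: []
LOAD_FAST a → push 17. Stack: [17]
LOAD_CONST → push 9. Stack: [17, 9]
BINARY_OP % → 17 % 9 = 8. Stack: [8]
STORE_FAST z → z=8. Stack: []
LOAD_FAST z → push 8. Stack: [8]
RETURN_VALUE → return 8.

8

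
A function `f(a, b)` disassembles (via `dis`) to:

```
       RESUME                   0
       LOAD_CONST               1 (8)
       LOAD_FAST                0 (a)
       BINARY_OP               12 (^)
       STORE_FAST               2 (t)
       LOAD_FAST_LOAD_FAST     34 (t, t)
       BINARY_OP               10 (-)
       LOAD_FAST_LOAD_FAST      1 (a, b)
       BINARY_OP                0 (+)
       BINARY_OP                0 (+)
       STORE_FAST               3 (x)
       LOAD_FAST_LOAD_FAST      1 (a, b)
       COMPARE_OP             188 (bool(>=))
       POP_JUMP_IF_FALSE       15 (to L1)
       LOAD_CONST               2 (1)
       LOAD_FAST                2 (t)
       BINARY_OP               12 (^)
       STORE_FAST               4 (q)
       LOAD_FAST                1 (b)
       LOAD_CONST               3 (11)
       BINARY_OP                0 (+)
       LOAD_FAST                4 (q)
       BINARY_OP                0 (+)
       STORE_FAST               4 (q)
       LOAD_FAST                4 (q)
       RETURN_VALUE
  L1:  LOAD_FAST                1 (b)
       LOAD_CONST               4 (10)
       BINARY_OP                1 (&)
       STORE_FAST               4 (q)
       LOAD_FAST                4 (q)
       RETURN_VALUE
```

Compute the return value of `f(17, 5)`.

LOAD_CONST → push 8. Stack: [8]
LOAD_FAST a → push 17. Stack: [8, 17]
BINARY_OP ^ → 8 ^ 17 = 25. Stack: [25]
STORE_FAST t → t=25. Stack: []
LOAD_FAST_LOAD_FAST t,t → push 25,25. Stack: [25, 25]
BINARY_OP - → 25 - 25 = 0. Stack: [0]
LOAD_FAST_LOAD_FAST a,b → push 17,5. Stack: [0, 17, 5]
BINARY_OP + → 17 + 5 = 22. Stack: [0, 22]
BINARY_OP + → 0 + 22 = 22. Stack: [22]
STORE_FAST x → x=22. Stack: []
LOAD_FAST_LOAD_FAST a,b → push 17,5. Stack: [17, 5]
COMPARE_OP bool(>=) → 17 vs 5 = True. Stack: [True]
POP_JUMP_IF_FALSE → pop True; no jump. Stack: []
LOAD_CONST → push 1. Stack: [1]
LOAD_FAST t → push 25. Stack: [1, 25]
BINARY_OP ^ → 1 ^ 25 = 24. Stack: [24]
STORE_FAST q → q=24. Stack: []
LOAD_FAST b → push 5. Stack: [5]
LOAD_CONST → push 11. Stack: [5, 11]
BINARY_OP + → 5 + 11 = 16. Stack: [16]
LOAD_FAST q → push 24. Stack: [16, 24]
BINARY_OP + → 16 + 24 = 40. Stack: [40]
STORE_FAST q → q=40. Stack: []
LOAD_FAST q → push 40. Stack: [40]
RETURN_VALUE → return 40.

40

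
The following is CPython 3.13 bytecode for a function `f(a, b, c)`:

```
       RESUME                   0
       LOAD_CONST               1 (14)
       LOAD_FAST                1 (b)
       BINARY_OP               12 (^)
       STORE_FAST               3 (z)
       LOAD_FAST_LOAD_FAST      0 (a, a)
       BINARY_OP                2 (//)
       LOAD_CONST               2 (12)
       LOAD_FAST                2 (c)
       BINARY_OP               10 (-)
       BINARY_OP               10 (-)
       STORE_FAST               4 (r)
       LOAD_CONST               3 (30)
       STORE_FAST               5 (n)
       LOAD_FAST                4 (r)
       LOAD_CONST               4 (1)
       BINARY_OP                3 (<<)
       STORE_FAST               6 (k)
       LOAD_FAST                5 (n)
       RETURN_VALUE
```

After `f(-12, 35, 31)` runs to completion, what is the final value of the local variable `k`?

40

LOAD_CONST → push 14. Stack: [14]
LOAD_FAST b → push 35. Stack: [14, 35]
BINARY_OP ^ → 14 ^ 35 = 45. Stack: [45]
STORE_FAST z → z=45. Stack: []
LOAD_FAST_LOAD_FAST a,a → push -12,-12. Stack: [-12, -12]
BINARY_OP // → -12 // -12 = 1. Stack: [1]
LOAD_CONST → push 12. Stack: [1, 12]
LOAD_FAST c → push 31. Stack: [1, 12, 31]
BINARY_OP - → 12 - 31 = -19. Stack: [1, -19]
BINARY_OP - → 1 - -19 = 20. Stack: [20]
STORE_FAST r → r=20. Stack: []
LOAD_CONST → push 30. Stack: [30]
STORE_FAST n → n=30. Stack: []
LOAD_FAST r → push 20. Stack: [20]
LOAD_CONST → push 1. Stack: [20, 1]
BINARY_OP << → 20 << 1 = 40. Stack: [40]
STORE_FAST k → k=40. Stack: []
LOAD_FAST n → push 30. Stack: [30]
RETURN_VALUE → return 30.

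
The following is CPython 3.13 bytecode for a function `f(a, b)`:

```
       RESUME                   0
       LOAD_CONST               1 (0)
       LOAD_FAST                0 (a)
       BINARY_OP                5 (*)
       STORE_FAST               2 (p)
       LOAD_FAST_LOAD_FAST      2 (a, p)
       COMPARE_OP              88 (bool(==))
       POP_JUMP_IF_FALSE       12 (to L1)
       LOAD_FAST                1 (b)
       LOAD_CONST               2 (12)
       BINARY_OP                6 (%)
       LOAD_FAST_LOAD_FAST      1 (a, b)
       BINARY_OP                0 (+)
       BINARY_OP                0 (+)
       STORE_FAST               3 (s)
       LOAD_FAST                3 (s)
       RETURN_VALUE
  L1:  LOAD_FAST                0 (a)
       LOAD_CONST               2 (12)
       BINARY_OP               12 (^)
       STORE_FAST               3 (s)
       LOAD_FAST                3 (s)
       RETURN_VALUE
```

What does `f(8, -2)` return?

4

LOAD_CONST → push 0. Stack: [0]
LOAD_FAST a → push 8. Stack: [0, 8]
BINARY_OP * → 0 * 8 = 0. Stack: [0]
STORE_FAST p → p=0. Stack: []
LOAD_FAST_LOAD_FAST a,p → push 8,0. Stack: [8, 0]
COMPARE_OP bool(==) → 8 vs 0 = False. Stack: [False]
POP_JUMP_IF_FALSE → pop False; jump. Stack: []
LOAD_FAST a → push 8. Stack: [8]
LOAD_CONST → push 12. Stack: [8, 12]
BINARY_OP ^ → 8 ^ 12 = 4. Stack: [4]
STORE_FAST s → s=4. Stack: []
LOAD_FAST s → push 4. Stack: [4]
RETURN_VALUE → return 4.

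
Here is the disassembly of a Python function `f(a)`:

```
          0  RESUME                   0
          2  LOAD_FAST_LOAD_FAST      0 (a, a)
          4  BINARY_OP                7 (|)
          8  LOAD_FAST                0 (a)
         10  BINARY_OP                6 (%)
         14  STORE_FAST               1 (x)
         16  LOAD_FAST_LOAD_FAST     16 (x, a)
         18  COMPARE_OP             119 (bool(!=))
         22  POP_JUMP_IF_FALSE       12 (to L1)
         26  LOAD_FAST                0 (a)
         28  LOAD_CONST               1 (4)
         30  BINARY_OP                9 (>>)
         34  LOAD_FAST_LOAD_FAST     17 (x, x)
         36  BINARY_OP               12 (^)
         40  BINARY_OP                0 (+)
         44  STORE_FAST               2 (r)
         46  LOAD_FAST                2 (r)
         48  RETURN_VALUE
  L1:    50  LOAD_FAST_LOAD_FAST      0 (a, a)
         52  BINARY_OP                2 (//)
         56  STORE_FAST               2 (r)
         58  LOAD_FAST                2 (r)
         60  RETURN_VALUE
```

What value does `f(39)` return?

LOAD_FAST_LOAD_FAST a,a → push 39,39. Stack: [39, 39]
BINARY_OP | → 39 | 39 = 39. Stack: [39]
LOAD_FAST a → push 39. Stack: [39, 39]
BINARY_OP % → 39 % 39 = 0. Stack: [0]
STORE_FAST x → x=0. Stack: []
LOAD_FAST_LOAD_FAST x,a → push 0,39. Stack: [0, 39]
COMPARE_OP bool(!=) → 0 vs 39 = True. Stack: [True]
POP_JUMP_IF_FALSE → pop True; no jump. Stack: []
LOAD_FAST a → push 39. Stack: [39]
LOAD_CONST → push 4. Stack: [39, 4]
BINARY_OP >> → 39 >> 4 = 2. Stack: [2]
LOAD_FAST_LOAD_FAST x,x → push 0,0. Stack: [2, 0, 0]
BINARY_OP ^ → 0 ^ 0 = 0. Stack: [2, 0]
BINARY_OP + → 2 + 0 = 2. Stack: [2]
STORE_FAST r → r=2. Stack: []
LOAD_FAST r → push 2. Stack: [2]
RETURN_VALUE → return 2.

2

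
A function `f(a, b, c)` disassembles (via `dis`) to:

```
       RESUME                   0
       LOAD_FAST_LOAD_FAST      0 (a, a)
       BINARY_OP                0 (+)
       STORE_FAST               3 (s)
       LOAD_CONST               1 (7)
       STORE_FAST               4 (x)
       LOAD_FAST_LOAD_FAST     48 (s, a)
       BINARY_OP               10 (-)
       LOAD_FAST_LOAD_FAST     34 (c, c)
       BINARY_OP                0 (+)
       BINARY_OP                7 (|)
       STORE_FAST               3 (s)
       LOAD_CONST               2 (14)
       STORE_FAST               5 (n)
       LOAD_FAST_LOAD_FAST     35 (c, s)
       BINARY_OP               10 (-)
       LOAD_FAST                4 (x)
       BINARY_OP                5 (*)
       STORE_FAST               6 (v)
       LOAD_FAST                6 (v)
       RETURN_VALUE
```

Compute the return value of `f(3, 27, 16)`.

-133

LOAD_FAST_LOAD_FAST a,a → push 3,3. Stack: [3, 3]
BINARY_OP + → 3 + 3 = 6. Stack: [6]
STORE_FAST s → s=6. Stack: []
LOAD_CONST → push 7. Stack: [7]
STORE_FAST x → x=7. Stack: []
LOAD_FAST_LOAD_FAST s,a → push 6,3. Stack: [6, 3]
BINARY_OP - → 6 - 3 = 3. Stack: [3]
LOAD_FAST_LOAD_FAST c,c → push 16,16. Stack: [3, 16, 16]
BINARY_OP + → 16 + 16 = 32. Stack: [3, 32]
BINARY_OP | → 3 | 32 = 35. Stack: [35]
STORE_FAST s → s=35. Stack: []
LOAD_CONST → push 14. Stack: [14]
STORE_FAST n → n=14. Stack: []
LOAD_FAST_LOAD_FAST c,s → push 16,35. Stack: [16, 35]
BINARY_OP - → 16 - 35 = -19. Stack: [-19]
LOAD_FAST x → push 7. Stack: [-19, 7]
BINARY_OP * → -19 * 7 = -133. Stack: [-133]
STORE_FAST v → v=-133. Stack: []
LOAD_FAST v → push -133. Stack: [-133]
RETURN_VALUE → return -133.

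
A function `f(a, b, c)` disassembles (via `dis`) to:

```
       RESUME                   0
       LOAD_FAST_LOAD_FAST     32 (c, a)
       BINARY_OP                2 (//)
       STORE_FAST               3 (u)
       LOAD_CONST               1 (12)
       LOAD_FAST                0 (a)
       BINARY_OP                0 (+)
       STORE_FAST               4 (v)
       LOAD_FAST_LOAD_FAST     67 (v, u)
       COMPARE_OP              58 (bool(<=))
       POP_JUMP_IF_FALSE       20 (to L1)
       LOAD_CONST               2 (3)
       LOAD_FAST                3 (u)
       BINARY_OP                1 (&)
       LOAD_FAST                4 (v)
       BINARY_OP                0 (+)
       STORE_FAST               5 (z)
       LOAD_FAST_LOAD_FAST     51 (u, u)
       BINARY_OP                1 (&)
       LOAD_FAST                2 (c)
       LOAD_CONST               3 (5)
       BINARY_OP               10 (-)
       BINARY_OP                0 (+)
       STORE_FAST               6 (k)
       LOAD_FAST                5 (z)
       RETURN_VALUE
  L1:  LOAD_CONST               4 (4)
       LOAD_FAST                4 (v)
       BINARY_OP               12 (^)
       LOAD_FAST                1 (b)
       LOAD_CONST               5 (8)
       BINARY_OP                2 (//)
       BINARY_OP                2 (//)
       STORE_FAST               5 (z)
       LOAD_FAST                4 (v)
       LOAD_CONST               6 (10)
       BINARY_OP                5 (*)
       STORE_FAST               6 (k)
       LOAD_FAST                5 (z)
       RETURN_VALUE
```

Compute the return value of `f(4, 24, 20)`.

LOAD_FAST_LOAD_FAST c,a → push 20,4. Stack: [20, 4]
BINARY_OP // → 20 // 4 = 5. Stack: [5]
STORE_FAST u → u=5. Stack: []
LOAD_CONST → push 12. Stack: [12]
LOAD_FAST a → push 4. Stack: [12, 4]
BINARY_OP + → 12 + 4 = 16. Stack: [16]
STORE_FAST v → v=16. Stack: []
LOAD_FAST_LOAD_FAST v,u → push 16,5. Stack: [16, 5]
COMPARE_OP bool(<=) → 16 vs 5 = False. Stack: [False]
POP_JUMP_IF_FALSE → pop False; jump. Stack: []
LOAD_CONST → push 4. Stack: [4]
LOAD_FAST v → push 16. Stack: [4, 16]
BINARY_OP ^ → 4 ^ 16 = 20. Stack: [20]
LOAD_FAST b → push 24. Stack: [20, 24]
LOAD_CONST → push 8. Stack: [20, 24, 8]
BINARY_OP // → 24 // 8 = 3. Stack: [20, 3]
BINARY_OP // → 20 // 3 = 6. Stack: [6]
STORE_FAST z → z=6. Stack: []
LOAD_FAST v → push 16. Stack: [16]
LOAD_CONST → push 10. Stack: [16, 10]
BINARY_OP * → 16 * 10 = 160. Stack: [160]
STORE_FAST k → k=160. Stack: []
LOAD_FAST z → push 6. Stack: [6]
RETURN_VALUE → return 6.

6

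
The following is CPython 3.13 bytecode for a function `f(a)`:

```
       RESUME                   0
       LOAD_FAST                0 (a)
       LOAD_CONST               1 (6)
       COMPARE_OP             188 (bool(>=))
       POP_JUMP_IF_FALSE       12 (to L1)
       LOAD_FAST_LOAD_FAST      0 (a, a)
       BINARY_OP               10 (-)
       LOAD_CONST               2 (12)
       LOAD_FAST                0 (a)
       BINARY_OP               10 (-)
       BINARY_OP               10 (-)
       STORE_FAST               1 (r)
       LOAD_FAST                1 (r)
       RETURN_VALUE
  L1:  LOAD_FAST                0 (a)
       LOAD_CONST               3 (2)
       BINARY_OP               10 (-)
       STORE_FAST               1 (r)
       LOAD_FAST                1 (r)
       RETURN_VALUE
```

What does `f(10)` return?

-2

LOAD_FAST a → push 10. Stack: [10]
LOAD_CONST → push 6. Stack: [10, 6]
COMPARE_OP bool(>=) → 10 vs 6 = True. Stack: [True]
POP_JUMP_IF_FALSE → pop True; no jump. Stack: []
LOAD_FAST_LOAD_FAST a,a → push 10,10. Stack: [10, 10]
BINARY_OP - → 10 - 10 = 0. Stack: [0]
LOAD_CONST → push 12. Stack: [0, 12]
LOAD_FAST a → push 10. Stack: [0, 12, 10]
BINARY_OP - → 12 - 10 = 2. Stack: [0, 2]
BINARY_OP - → 0 - 2 = -2. Stack: [-2]
STORE_FAST r → r=-2. Stack: []
LOAD_FAST r → push -2. Stack: [-2]
RETURN_VALUE → return -2.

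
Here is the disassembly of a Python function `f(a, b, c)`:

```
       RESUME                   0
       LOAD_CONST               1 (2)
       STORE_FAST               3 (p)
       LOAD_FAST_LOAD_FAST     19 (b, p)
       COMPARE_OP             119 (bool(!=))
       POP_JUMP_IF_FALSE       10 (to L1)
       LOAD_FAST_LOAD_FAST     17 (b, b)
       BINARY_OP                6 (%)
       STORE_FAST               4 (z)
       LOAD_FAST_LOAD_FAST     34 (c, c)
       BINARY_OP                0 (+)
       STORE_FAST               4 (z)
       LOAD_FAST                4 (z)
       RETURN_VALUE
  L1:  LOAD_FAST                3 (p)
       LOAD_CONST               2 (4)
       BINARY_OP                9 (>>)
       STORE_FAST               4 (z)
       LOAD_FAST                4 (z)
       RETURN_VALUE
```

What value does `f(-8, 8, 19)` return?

38

LOAD_CONST → push 2. Stack: [2]
STORE_FAST p → p=2. Stack: []
LOAD_FAST_LOAD_FAST b,p → push 8,2. Stack: [8, 2]
COMPARE_OP bool(!=) → 8 vs 2 = True. Stack: [True]
POP_JUMP_IF_FALSE → pop True; no jump. Stack: []
LOAD_FAST_LOAD_FAST b,b → push 8,8. Stack: [8, 8]
BINARY_OP % → 8 % 8 = 0. Stack: [0]
STORE_FAST z → z=0. Stack: []
LOAD_FAST_LOAD_FAST c,c → push 19,19. Stack: [19, 19]
BINARY_OP + → 19 + 19 = 38. Stack: [38]
STORE_FAST z → z=38. Stack: []
LOAD_FAST z → push 38. Stack: [38]
RETURN_VALUE → return 38.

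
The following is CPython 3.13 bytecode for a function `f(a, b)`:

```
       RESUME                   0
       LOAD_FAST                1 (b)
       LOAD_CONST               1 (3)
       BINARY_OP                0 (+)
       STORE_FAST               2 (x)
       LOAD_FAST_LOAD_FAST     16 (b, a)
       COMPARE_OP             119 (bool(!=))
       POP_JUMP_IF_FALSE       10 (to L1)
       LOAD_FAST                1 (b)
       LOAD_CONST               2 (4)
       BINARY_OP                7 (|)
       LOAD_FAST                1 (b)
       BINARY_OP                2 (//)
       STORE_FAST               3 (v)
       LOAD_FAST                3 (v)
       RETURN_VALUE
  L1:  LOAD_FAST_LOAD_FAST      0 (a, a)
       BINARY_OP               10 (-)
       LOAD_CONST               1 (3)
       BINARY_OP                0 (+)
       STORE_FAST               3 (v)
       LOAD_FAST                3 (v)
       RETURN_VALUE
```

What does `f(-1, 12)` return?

LOAD_FAST b → push 12. Stack: [12]
LOAD_CONST → push 3. Stack: [12, 3]
BINARY_OP + → 12 + 3 = 15. Stack: [15]
STORE_FAST x → x=15. Stack: []
LOAD_FAST_LOAD_FAST b,a → push 12,-1. Stack: [12, -1]
COMPARE_OP bool(!=) → 12 vs -1 = True. Stack: [True]
POP_JUMP_IF_FALSE → pop True; no jump. Stack: []
LOAD_FAST b → push 12. Stack: [12]
LOAD_CONST → push 4. Stack: [12, 4]
BINARY_OP | → 12 | 4 = 12. Stack: [12]
LOAD_FAST b → push 12. Stack: [12, 12]
BINARY_OP // → 12 // 12 = 1. Stack: [1]
STORE_FAST v → v=1. Stack: []
LOAD_FAST v → push 1. Stack: [1]
RETURN_VALUE → return 1.

1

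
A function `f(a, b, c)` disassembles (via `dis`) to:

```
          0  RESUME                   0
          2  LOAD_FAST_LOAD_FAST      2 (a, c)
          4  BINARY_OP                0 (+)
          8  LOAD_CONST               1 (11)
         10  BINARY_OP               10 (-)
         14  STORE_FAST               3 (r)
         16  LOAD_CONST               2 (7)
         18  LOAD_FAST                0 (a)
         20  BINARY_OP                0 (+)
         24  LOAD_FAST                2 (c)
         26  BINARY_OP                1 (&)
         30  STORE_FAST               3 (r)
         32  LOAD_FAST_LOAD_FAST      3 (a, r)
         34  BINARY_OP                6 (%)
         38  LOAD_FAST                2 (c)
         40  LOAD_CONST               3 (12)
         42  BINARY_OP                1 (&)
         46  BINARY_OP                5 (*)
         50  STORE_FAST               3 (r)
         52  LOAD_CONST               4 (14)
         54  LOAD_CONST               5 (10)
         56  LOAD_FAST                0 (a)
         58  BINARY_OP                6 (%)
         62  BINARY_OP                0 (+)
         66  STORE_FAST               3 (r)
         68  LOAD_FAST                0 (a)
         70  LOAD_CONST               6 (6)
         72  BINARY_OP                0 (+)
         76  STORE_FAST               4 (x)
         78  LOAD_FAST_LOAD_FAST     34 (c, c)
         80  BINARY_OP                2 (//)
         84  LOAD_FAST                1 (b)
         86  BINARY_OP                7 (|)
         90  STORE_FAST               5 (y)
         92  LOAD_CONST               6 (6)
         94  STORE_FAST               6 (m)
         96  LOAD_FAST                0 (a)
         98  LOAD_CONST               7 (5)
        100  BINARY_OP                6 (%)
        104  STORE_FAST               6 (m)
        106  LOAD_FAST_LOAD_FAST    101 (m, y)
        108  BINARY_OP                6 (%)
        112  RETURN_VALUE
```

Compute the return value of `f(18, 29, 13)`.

LOAD_FAST_LOAD_FAST a,c → push 18,13. Stack: [18, 13]
BINARY_OP + → 18 + 13 = 31. Stack: [31]
LOAD_CONST → push 11. Stack: [31, 11]
BINARY_OP - → 31 - 11 = 20. Stack: [20]
STORE_FAST r → r=20. Stack: []
LOAD_CONST → push 7. Stack: [7]
LOAD_FAST a → push 18. Stack: [7, 18]
BINARY_OP + → 7 + 18 = 25. Stack: [25]
LOAD_FAST c → push 13. Stack: [25, 13]
BINARY_OP & → 25 & 13 = 9. Stack: [9]
STORE_FAST r → r=9. Stack: []
LOAD_FAST_LOAD_FAST a,r → push 18,9. Stack: [18, 9]
BINARY_OP % → 18 % 9 = 0. Stack: [0]
LOAD_FAST c → push 13. Stack: [0, 13]
LOAD_CONST → push 12. Stack: [0, 13, 12]
BINARY_OP & → 13 & 12 = 12. Stack: [0, 12]
BINARY_OP * → 0 * 12 = 0. Stack: [0]
STORE_FAST r → r=0. Stack: []
LOAD_CONST → push 14. Stack: [14]
LOAD_CONST → push 10. Stack: [14, 10]
LOAD_FAST a → push 18. Stack: [14, 10, 18]
BINARY_OP % → 10 % 18 = 10. Stack: [14, 10]
BINARY_OP + → 14 + 10 = 24. Stack: [24]
STORE_FAST r → r=24. Stack: []
LOAD_FAST a → push 18. Stack: [18]
LOAD_CONST → push 6. Stack: [18, 6]
BINARY_OP + → 18 + 6 = 24. Stack: [24]
STORE_FAST x → x=24. Stack: []
LOAD_FAST_LOAD_FAST c,c → push 13,13. Stack: [13, 13]
BINARY_OP // → 13 // 13 = 1. Stack: [1]
LOAD_FAST b → push 29. Stack: [1, 29]
BINARY_OP | → 1 | 29 = 29. Stack: [29]
STORE_FAST y → y=29. Stack: []
LOAD_CONST → push 6. Stack: [6]
STORE_FAST m → m=6. Stack: []
LOAD_FAST a → push 18. Stack: [18]
LOAD_CONST → push 5. Stack: [18, 5]
BINARY_OP % → 18 % 5 = 3. Stack: [3]
STORE_FAST m → m=3. Stack: []
LOAD_FAST_LOAD_FAST m,y → push 3,29. Stack: [3, 29]
BINARY_OP % → 3 % 29 = 3. Stack: [3]
RETURN_VALUE → return 3.

3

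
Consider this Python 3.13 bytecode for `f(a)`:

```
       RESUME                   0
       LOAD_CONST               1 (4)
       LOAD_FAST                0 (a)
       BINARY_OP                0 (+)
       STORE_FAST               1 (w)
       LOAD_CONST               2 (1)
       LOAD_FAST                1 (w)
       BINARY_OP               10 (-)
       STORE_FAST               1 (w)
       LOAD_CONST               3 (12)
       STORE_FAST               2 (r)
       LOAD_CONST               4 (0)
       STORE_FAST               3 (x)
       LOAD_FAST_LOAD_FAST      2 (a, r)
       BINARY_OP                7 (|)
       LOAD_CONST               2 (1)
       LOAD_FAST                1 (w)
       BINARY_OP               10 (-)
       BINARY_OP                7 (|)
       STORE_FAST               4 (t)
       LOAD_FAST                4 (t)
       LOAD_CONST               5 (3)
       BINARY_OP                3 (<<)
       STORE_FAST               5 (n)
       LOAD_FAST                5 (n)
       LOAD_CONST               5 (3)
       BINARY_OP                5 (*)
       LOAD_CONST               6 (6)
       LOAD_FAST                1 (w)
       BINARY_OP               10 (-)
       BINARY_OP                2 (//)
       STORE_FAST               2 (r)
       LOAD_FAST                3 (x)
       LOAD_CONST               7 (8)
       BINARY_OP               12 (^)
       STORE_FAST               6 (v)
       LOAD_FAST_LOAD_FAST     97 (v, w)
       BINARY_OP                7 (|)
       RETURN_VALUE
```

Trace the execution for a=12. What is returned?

LOAD_CONST → push 4. Stack: [4]
LOAD_FAST a → push 12. Stack: [4, 12]
BINARY_OP + → 4 + 12 = 16. Stack: [16]
STORE_FAST w → w=16. Stack: []
LOAD_CONST → push 1. Stack: [1]
LOAD_FAST w → push 16. Stack: [1, 16]
BINARY_OP - → 1 - 16 = -15. Stack: [-15]
STORE_FAST w → w=-15. Stack: []
LOAD_CONST → push 12. Stack: [12]
STORE_FAST r → r=12. Stack: []
LOAD_CONST → push 0. Stack: [0]
STORE_FAST x → x=0. Stack: []
LOAD_FAST_LOAD_FAST a,r → push 12,12. Stack: [12, 12]
BINARY_OP | → 12 | 12 = 12. Stack: [12]
LOAD_CONST → push 1. Stack: [12, 1]
LOAD_FAST w → push -15. Stack: [12, 1, -15]
BINARY_OP - → 1 - -15 = 16. Stack: [12, 16]
BINARY_OP | → 12 | 16 = 28. Stack: [28]
STORE_FAST t → t=28. Stack: []
LOAD_FAST t → push 28. Stack: [28]
LOAD_CONST → push 3. Stack: [28, 3]
BINARY_OP << → 28 << 3 = 224. Stack: [224]
STORE_FAST n → n=224. Stack: []
LOAD_FAST n → push 224. Stack: [224]
LOAD_CONST → push 3. Stack: [224, 3]
BINARY_OP * → 224 * 3 = 672. Stack: [672]
LOAD_CONST → push 6. Stack: [672, 6]
LOAD_FAST w → push -15. Stack: [672, 6, -15]
BINARY_OP - → 6 - -15 = 21. Stack: [672, 21]
BINARY_OP // → 672 // 21 = 32. Stack: [32]
STORE_FAST r → r=32. Stack: []
LOAD_FAST x → push 0. Stack: [0]
LOAD_CONST → push 8. Stack: [0, 8]
BINARY_OP ^ → 0 ^ 8 = 8. Stack: [8]
STORE_FAST v → v=8. Stack: []
LOAD_FAST_LOAD_FAST v,w → push 8,-15. Stack: [8, -15]
BINARY_OP | → 8 | -15 = -7. Stack: [-7]
RETURN_VALUE → return -7.

-7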